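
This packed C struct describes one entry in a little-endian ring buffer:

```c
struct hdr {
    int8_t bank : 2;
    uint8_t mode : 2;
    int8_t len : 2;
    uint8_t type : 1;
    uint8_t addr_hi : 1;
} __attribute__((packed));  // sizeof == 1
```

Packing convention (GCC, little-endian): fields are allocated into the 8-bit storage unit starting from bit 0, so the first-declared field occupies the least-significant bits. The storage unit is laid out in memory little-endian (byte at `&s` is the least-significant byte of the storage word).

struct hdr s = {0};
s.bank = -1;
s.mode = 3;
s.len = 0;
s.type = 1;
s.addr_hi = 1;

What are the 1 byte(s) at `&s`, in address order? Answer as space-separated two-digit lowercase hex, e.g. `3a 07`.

[0+:2] bank=-1 & 0x3 = 0x3; word=0x03
[2+:2] mode=3 & 0x3 = 0x3; word=0x0f
[4+:2] len=0 & 0x3 = 0x0; word=0x0f
[6+:1] type=1 & 0x1 = 0x1; word=0x4f
[7+:1] addr_hi=1 & 0x1 = 0x1; word=0xcf
word = 0xcf → little-endian bytes:
  [0]=0xcf

cf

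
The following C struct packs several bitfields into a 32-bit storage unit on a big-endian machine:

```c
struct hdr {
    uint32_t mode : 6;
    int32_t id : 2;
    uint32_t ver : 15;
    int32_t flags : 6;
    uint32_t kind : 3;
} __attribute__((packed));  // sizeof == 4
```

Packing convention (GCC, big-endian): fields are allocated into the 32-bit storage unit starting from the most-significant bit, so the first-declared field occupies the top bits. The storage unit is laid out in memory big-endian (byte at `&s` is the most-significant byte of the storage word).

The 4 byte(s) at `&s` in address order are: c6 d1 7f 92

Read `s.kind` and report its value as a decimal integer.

2

[0]=0xc6 [1]=0xd1 [2]=0x7f [3]=0x92 (big-endian) → word 0xc6d17f92
mode [26+:6] = (word>>26) & 0x3f = 49
id [24+:2] = (word>>24) & 0x3 = 2
ver [9+:15] = (word>>9) & 0x7fff = 26815
flags [3+:6] = (word>>3) & 0x3f = 50
kind [0+:3] = (word>>0) & 0x7 = 2  ←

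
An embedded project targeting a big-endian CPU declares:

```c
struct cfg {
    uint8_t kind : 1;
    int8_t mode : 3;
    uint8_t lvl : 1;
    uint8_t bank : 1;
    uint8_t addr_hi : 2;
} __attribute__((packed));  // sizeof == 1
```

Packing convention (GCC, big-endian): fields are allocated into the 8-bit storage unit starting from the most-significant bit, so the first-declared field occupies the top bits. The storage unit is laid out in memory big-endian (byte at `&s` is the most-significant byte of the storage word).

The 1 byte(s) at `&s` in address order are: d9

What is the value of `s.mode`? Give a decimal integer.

[0]=0xd9 (big-endian) → word 0xd9
kind:1 @ bit 7 → (0xd9>>7)&0x1 = 0x1
mode:3 @ bit 4 → (0xd9>>4)&0x7 = 0x5  ←
lvl:1 @ bit 3 → (0xd9>>3)&0x1 = 0x1
bank:1 @ bit 2 → (0xd9>>2)&0x1 = 0x0
addr_hi:2 @ bit 0 → (0xd9>>0)&0x3 = 0x1
mode signed 3b, MSB=1: 5 - 8 = -3

-3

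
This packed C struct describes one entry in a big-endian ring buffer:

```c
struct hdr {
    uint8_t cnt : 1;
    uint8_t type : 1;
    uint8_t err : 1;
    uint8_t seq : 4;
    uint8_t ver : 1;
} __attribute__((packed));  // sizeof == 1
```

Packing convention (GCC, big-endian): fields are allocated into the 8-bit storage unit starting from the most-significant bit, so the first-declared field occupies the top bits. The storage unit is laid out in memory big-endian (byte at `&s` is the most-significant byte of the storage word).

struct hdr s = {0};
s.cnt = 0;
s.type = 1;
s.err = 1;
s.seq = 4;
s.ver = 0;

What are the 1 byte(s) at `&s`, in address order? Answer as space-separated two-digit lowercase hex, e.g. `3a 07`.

68

cnt (1b) val=0 bits=0x0 at bit 7: 0x00
type (1b) val=1 bits=0x1 at bit 6: 0x40
err (1b) val=1 bits=0x1 at bit 5: 0x60
seq (4b) val=4 bits=0x4 at bit 1: 0x68
ver (1b) val=0 bits=0x0 at bit 0: 0x68
word = 0x68 → big-endian bytes:
  [0]=0x68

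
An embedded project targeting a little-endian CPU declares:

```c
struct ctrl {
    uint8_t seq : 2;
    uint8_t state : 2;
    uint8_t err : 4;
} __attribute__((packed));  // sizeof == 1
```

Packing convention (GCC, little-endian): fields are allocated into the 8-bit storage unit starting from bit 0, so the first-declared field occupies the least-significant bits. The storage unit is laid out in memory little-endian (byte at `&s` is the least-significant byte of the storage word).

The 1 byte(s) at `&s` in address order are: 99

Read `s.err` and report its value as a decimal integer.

[0]=0x99 (little-endian) → word 0x99
seq:2 @ bit 0 → (0x99>>0)&0x3 = 0x1
state:2 @ bit 2 → (0x99>>2)&0x3 = 0x2
err:4 @ bit 4 → (0x99>>4)&0xf = 0x9  ←

9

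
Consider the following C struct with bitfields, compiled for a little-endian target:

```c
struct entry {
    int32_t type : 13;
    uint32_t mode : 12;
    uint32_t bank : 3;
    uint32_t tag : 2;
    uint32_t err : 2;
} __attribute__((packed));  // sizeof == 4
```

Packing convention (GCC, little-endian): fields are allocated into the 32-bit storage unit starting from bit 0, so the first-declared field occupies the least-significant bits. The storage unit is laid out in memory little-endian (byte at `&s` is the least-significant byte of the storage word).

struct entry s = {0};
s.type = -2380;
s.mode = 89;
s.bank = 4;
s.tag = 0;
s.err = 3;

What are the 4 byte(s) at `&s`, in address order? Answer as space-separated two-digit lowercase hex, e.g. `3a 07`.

b4 36 0b c8

type:13 = -2380 → 0x16b4 << 0 → word 0x000016b4
mode:12 = 89 → 0x59 << 13 → word 0x000b36b4
bank:3 = 4 → 0x4 << 25 → word 0x080b36b4
tag:2 = 0 → 0x0 << 28 → word 0x080b36b4
err:2 = 3 → 0x3 << 30 → word 0xc80b36b4
word = 0xc80b36b4 → little-endian bytes:
  [0]=0xb4  [1]=0x36  [2]=0x0b  [3]=0xc8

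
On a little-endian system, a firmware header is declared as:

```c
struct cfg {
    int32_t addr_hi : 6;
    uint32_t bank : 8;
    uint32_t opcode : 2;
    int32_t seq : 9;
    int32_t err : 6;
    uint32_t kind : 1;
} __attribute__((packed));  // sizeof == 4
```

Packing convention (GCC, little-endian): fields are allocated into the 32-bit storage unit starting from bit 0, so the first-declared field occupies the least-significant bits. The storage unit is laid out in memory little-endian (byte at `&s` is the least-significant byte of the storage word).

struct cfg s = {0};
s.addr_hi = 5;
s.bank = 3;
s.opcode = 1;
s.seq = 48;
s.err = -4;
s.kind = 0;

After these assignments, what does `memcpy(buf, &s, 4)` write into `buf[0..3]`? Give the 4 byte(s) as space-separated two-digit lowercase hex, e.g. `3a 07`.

c5 40 30 78

addr_hi:6 = 5 → 0x5 << 0 → word 0x00000005
bank:8 = 3 → 0x3 << 6 → word 0x000000c5
opcode:2 = 1 → 0x1 << 14 → word 0x000040c5
seq:9 = 48 → 0x30 << 16 → word 0x003040c5
err:6 = -4 → 0x3c << 25 → word 0x783040c5
kind:1 = 0 → 0x0 << 31 → word 0x783040c5
word = 0x783040c5 → little-endian bytes:
  [0]=0xc5  [1]=0x40  [2]=0x30  [3]=0x78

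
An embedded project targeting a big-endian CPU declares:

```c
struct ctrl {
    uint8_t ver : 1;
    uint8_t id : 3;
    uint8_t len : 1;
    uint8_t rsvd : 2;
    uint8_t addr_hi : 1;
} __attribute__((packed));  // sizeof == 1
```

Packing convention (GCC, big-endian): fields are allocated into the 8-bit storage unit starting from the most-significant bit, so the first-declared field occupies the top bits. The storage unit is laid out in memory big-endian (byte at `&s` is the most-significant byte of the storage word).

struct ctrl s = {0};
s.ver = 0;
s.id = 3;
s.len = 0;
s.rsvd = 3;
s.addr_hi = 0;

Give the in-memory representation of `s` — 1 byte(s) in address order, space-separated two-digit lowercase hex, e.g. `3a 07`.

36

ver (1b) val=0 bits=0x0 at bit 7: 0x00
id (3b) val=3 bits=0x3 at bit 4: 0x30
len (1b) val=0 bits=0x0 at bit 3: 0x30
rsvd (2b) val=3 bits=0x3 at bit 1: 0x36
addr_hi (1b) val=0 bits=0x0 at bit 0: 0x36
word = 0x36 → big-endian bytes:
  [0]=0x36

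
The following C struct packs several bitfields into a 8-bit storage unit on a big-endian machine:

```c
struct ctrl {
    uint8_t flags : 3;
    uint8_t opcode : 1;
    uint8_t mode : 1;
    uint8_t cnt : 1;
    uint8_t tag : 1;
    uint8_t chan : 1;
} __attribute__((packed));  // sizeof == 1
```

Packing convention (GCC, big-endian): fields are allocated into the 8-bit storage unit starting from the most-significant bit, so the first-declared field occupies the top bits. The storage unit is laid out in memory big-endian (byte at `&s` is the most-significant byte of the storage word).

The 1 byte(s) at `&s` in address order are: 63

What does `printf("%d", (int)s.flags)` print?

3

[0]=0x63 (big-endian) → word 0x63
flags [5+:3] = (word>>5) & 0x7 = 3  ←
opcode [4+:1] = (word>>4) & 0x1 = 0
mode [3+:1] = (word>>3) & 0x1 = 0
cnt [2+:1] = (word>>2) & 0x1 = 0
tag [1+:1] = (word>>1) & 0x1 = 1
chan [0+:1] = (word>>0) & 0x1 = 1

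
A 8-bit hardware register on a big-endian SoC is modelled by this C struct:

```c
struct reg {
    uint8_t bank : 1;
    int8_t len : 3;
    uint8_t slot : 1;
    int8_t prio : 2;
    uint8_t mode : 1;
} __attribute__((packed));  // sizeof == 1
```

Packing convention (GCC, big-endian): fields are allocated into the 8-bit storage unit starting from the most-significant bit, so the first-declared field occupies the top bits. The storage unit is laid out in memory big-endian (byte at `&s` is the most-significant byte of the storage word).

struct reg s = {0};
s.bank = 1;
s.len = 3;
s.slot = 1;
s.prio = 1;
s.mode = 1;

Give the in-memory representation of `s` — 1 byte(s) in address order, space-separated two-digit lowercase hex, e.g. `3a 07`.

[7+:1] bank=1 & 0x1 = 0x1; word=0x80
[4+:3] len=3 & 0x7 = 0x3; word=0xb0
[3+:1] slot=1 & 0x1 = 0x1; word=0xb8
[1+:2] prio=1 & 0x3 = 0x1; word=0xba
[0+:1] mode=1 & 0x1 = 0x1; word=0xbb
word = 0xbb → big-endian bytes:
  [0]=0xbb

bb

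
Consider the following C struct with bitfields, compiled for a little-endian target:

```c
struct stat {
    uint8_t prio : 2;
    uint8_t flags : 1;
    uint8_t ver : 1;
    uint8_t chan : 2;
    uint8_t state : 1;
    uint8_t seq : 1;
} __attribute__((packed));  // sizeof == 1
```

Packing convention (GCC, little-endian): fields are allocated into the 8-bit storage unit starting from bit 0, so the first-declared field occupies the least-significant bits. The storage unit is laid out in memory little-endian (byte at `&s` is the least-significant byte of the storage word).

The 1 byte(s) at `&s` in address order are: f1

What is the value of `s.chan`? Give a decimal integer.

3

[0]=0xf1 (little-endian) → word 0xf1
prio [0+:2] = (word>>0) & 0x3 = 1
flags [2+:1] = (word>>2) & 0x1 = 0
ver [3+:1] = (word>>3) & 0x1 = 0
chan [4+:2] = (word>>4) & 0x3 = 3  ←
state [6+:1] = (word>>6) & 0x1 = 1
seq [7+:1] = (word>>7) & 0x1 = 1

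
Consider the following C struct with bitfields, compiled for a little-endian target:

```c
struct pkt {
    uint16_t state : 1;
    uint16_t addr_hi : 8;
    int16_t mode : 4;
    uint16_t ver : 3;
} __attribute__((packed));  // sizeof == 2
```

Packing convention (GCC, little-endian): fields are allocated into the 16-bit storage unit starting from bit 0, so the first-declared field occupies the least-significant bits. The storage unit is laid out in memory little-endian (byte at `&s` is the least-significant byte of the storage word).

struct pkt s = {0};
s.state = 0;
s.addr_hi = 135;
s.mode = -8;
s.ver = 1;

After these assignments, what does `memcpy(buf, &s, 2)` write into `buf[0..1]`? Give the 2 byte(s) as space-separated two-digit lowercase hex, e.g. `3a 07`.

state (1b) val=0 bits=0x0 at bit 0: 0x0000
addr_hi (8b) val=135 bits=0x87 at bit 1: 0x010e
mode (4b) val=-8 bits=0x8 at bit 9: 0x110e
ver (3b) val=1 bits=0x1 at bit 13: 0x310e
word = 0x310e → little-endian bytes:
  [0]=0x0e  [1]=0x31

0e 31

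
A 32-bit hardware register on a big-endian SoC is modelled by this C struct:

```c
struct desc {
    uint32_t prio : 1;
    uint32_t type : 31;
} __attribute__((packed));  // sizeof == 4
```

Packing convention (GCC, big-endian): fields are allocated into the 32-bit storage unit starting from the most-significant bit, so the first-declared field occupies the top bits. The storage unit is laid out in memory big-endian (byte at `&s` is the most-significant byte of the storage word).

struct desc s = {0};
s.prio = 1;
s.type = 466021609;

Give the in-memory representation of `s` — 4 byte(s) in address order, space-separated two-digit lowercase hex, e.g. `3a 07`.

9b c6 ec e9

prio:1 = 1 → 0x1 << 31 → word 0x80000000
type:31 = 466021609 → 0x1bc6ece9 << 0 → word 0x9bc6ece9
word = 0x9bc6ece9 → big-endian bytes:
  [0]=0x9b  [1]=0xc6  [2]=0xec  [3]=0xe9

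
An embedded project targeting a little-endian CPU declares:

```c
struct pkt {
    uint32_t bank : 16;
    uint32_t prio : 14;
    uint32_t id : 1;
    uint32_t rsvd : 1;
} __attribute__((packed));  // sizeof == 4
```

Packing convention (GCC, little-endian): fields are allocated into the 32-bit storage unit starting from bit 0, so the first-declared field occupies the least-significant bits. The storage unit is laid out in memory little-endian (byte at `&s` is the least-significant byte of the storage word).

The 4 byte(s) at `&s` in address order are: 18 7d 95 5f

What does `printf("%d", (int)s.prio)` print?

8085

[0]=0x18 [1]=0x7d [2]=0x95 [3]=0x5f (little-endian) → word 0x5f957d18
bank:16 @ bit 0 → (0x5f957d18>>0)&0xffff = 0x7d18
prio:14 @ bit 16 → (0x5f957d18>>16)&0x3fff = 0x1f95  ←
id:1 @ bit 30 → (0x5f957d18>>30)&0x1 = 0x1
rsvd:1 @ bit 31 → (0x5f957d18>>31)&0x1 = 0x0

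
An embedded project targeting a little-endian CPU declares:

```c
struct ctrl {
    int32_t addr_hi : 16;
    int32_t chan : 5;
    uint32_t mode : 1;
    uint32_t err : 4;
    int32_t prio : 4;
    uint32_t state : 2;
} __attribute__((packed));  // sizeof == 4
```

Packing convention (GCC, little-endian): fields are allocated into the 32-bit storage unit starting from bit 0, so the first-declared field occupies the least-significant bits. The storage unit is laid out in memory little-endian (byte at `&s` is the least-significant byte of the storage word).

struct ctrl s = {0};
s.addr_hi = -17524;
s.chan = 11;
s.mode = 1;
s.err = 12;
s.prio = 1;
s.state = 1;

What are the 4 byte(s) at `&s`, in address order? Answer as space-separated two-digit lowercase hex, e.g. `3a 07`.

8c bb 2b 47

addr_hi (16b) val=-17524 bits=0xbb8c at bit 0: 0x0000bb8c
chan (5b) val=11 bits=0xb at bit 16: 0x000bbb8c
mode (1b) val=1 bits=0x1 at bit 21: 0x002bbb8c
err (4b) val=12 bits=0xc at bit 22: 0x032bbb8c
prio (4b) val=1 bits=0x1 at bit 26: 0x072bbb8c
state (2b) val=1 bits=0x1 at bit 30: 0x472bbb8c
word = 0x472bbb8c → little-endian bytes:
  [0]=0x8c  [1]=0xbb  [2]=0x2b  [3]=0x47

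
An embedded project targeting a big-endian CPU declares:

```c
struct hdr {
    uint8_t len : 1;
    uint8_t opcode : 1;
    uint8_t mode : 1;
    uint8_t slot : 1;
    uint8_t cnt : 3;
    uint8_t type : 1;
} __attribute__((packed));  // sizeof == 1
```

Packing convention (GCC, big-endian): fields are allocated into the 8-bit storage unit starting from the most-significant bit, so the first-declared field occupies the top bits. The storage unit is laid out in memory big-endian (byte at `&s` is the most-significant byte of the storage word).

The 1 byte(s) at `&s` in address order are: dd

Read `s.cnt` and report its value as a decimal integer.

6

[0]=0xdd (big-endian) → word 0xdd
len [7+:1] = (word>>7) & 0x1 = 1
opcode [6+:1] = (word>>6) & 0x1 = 1
mode [5+:1] = (word>>5) & 0x1 = 0
slot [4+:1] = (word>>4) & 0x1 = 1
cnt [1+:3] = (word>>1) & 0x7 = 6  ←
type [0+:1] = (word>>0) & 0x1 = 1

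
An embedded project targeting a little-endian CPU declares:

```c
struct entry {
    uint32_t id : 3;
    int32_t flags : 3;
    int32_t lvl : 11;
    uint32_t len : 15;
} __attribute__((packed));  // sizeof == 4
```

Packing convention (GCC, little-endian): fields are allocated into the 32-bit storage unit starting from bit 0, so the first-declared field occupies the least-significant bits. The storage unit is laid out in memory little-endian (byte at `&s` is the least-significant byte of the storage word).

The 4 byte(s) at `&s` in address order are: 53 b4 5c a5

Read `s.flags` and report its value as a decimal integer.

[0]=0x53 [1]=0xb4 [2]=0x5c [3]=0xa5 (little-endian) → word 0xa55cb453
id [0+:3] = (word>>0) & 0x7 = 3
flags [3+:3] = (word>>3) & 0x7 = 2  ←
lvl [6+:11] = (word>>6) & 0x7ff = 721
len [17+:15] = (word>>17) & 0x7fff = 21166
flags signed 3b, MSB=0: value = 2

2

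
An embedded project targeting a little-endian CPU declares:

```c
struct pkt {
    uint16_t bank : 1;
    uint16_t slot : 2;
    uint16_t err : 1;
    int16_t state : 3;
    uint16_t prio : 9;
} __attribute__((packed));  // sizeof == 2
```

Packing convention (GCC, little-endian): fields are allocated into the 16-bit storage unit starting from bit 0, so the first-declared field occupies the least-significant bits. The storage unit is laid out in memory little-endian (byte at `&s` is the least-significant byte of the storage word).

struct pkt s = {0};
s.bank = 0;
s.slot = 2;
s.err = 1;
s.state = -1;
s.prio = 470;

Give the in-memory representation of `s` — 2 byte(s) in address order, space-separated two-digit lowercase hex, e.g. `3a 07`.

bank:1 = 0 → 0x0 << 0 → word 0x0000
slot:2 = 2 → 0x2 << 1 → word 0x0004
err:1 = 1 → 0x1 << 3 → word 0x000c
state:3 = -1 → 0x7 << 4 → word 0x007c
prio:9 = 470 → 0x1d6 << 7 → word 0xeb7c
word = 0xeb7c → little-endian bytes:
  [0]=0x7c  [1]=0xeb

7c eb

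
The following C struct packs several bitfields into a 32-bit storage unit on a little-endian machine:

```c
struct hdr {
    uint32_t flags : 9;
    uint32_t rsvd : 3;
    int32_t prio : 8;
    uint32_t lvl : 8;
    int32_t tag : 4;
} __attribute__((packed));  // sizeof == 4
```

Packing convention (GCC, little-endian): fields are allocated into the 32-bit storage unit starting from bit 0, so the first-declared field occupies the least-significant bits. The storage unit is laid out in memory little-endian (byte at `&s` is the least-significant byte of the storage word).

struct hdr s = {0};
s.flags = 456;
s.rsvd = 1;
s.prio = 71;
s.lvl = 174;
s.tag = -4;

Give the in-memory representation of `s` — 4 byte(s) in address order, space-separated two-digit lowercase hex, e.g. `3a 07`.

flags (9b) val=456 bits=0x1c8 at bit 0: 0x000001c8
rsvd (3b) val=1 bits=0x1 at bit 9: 0x000003c8
prio (8b) val=71 bits=0x47 at bit 12: 0x000473c8
lvl (8b) val=174 bits=0xae at bit 20: 0x0ae473c8
tag (4b) val=-4 bits=0xc at bit 28: 0xcae473c8
word = 0xcae473c8 → little-endian bytes:
  [0]=0xc8  [1]=0x73  [2]=0xe4  [3]=0xca

c8 73 e4 ca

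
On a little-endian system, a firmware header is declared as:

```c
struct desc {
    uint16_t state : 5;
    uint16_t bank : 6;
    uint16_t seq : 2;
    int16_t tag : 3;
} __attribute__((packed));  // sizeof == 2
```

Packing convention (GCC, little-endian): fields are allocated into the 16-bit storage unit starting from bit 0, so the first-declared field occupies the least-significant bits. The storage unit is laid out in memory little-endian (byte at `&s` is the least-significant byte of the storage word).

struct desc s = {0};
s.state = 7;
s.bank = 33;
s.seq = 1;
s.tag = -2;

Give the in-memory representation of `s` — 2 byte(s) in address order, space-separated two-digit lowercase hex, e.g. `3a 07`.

27 cc

state:5 = 7 → 0x7 << 0 → word 0x0007
bank:6 = 33 → 0x21 << 5 → word 0x0427
seq:2 = 1 → 0x1 << 11 → word 0x0c27
tag:3 = -2 → 0x6 << 13 → word 0xcc27
word = 0xcc27 → little-endian bytes:
  [0]=0x27  [1]=0xcc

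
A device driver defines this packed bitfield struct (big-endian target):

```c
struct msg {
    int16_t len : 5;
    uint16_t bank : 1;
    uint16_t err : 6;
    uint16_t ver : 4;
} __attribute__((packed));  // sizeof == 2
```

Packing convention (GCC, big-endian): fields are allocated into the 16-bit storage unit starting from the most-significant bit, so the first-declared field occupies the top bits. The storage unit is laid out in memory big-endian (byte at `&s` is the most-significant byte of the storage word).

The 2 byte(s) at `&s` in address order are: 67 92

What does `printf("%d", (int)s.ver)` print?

2

[0]=0x67 [1]=0x92 (big-endian) → word 0x6792
len [11+:5] = (word>>11) & 0x1f = 12
bank [10+:1] = (word>>10) & 0x1 = 1
err [4+:6] = (word>>4) & 0x3f = 57
ver [0+:4] = (word>>0) & 0xf = 2  ←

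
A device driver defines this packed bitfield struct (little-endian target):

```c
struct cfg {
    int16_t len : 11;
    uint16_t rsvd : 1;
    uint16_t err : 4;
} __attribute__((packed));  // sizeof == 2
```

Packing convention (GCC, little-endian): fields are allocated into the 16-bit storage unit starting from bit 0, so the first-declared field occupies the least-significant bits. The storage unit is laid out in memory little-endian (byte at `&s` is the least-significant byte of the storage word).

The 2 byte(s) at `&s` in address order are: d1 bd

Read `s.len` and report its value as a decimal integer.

-559

[0]=0xd1 [1]=0xbd (little-endian) → word 0xbdd1
len:11 @ bit 0 → (0xbdd1>>0)&0x7ff = 0x5d1  ←
rsvd:1 @ bit 11 → (0xbdd1>>11)&0x1 = 0x1
err:4 @ bit 12 → (0xbdd1>>12)&0xf = 0xb
len signed 11b, MSB=1: 1489 - 2048 = -559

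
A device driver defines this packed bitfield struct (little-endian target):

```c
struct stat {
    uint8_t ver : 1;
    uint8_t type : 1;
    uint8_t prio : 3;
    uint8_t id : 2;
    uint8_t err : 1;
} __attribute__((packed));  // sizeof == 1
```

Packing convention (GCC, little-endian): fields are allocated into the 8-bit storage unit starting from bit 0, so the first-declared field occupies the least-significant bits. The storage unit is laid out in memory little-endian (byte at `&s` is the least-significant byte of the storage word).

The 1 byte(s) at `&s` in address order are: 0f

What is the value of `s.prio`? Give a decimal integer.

3

[0]=0x0f (little-endian) → word 0x0f
ver:1 @ bit 0 → (0x0f>>0)&0x1 = 0x1
type:1 @ bit 1 → (0x0f>>1)&0x1 = 0x1
prio:3 @ bit 2 → (0x0f>>2)&0x7 = 0x3  ←
id:2 @ bit 5 → (0x0f>>5)&0x3 = 0x0
err:1 @ bit 7 → (0x0f>>7)&0x1 = 0x0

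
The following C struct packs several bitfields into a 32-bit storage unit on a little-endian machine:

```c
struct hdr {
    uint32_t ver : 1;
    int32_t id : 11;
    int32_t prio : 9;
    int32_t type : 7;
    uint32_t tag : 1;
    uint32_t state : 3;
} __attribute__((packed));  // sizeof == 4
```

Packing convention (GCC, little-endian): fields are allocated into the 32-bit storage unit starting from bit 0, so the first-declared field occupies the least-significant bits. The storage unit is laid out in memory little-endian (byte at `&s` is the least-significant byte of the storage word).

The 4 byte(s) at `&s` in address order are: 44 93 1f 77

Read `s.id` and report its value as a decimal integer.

418

[0]=0x44 [1]=0x93 [2]=0x1f [3]=0x77 (little-endian) → word 0x771f9344
ver:1 @ bit 0 → (0x771f9344>>0)&0x1 = 0x0
id:11 @ bit 1 → (0x771f9344>>1)&0x7ff = 0x1a2  ←
prio:9 @ bit 12 → (0x771f9344>>12)&0x1ff = 0x1f9
type:7 @ bit 21 → (0x771f9344>>21)&0x7f = 0x38
tag:1 @ bit 28 → (0x771f9344>>28)&0x1 = 0x1
state:3 @ bit 29 → (0x771f9344>>29)&0x7 = 0x3
id signed 11b, MSB=0: value = 418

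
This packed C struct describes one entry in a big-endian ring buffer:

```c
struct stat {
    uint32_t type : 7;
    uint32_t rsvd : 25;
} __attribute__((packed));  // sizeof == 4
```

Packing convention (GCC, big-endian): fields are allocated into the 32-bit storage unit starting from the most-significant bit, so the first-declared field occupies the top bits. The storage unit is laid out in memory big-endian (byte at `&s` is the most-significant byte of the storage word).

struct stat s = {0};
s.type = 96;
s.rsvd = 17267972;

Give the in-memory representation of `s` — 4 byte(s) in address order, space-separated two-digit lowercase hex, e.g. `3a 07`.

c1 07 7d 04

type (7b) val=96 bits=0x60 at bit 25: 0xc0000000
rsvd (25b) val=17267972 bits=0x1077d04 at bit 0: 0xc1077d04
word = 0xc1077d04 → big-endian bytes:
  [0]=0xc1  [1]=0x07  [2]=0x7d  [3]=0x04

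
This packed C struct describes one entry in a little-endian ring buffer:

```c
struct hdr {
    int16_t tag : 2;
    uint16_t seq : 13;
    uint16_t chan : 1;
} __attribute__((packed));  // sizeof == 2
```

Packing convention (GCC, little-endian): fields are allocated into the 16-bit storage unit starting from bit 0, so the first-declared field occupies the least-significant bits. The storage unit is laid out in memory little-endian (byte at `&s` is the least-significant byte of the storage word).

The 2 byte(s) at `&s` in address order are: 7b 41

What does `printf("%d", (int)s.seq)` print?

[0]=0x7b [1]=0x41 (little-endian) → word 0x417b
tag [0+:2] = (word>>0) & 0x3 = 3
seq [2+:13] = (word>>2) & 0x1fff = 4190  ←
chan [15+:1] = (word>>15) & 0x1 = 0

4190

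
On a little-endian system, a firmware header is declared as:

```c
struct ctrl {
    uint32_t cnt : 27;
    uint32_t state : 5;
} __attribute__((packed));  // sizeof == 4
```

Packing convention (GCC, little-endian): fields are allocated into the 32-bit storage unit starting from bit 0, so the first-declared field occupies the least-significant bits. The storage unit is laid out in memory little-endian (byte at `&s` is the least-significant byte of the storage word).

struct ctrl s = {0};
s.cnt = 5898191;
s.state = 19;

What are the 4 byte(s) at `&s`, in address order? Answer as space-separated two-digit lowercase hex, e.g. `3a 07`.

cnt (27b) val=5898191 bits=0x59ffcf at bit 0: 0x0059ffcf
state (5b) val=19 bits=0x13 at bit 27: 0x9859ffcf
word = 0x9859ffcf → little-endian bytes:
  [0]=0xcf  [1]=0xff  [2]=0x59  [3]=0x98

cf ff 59 98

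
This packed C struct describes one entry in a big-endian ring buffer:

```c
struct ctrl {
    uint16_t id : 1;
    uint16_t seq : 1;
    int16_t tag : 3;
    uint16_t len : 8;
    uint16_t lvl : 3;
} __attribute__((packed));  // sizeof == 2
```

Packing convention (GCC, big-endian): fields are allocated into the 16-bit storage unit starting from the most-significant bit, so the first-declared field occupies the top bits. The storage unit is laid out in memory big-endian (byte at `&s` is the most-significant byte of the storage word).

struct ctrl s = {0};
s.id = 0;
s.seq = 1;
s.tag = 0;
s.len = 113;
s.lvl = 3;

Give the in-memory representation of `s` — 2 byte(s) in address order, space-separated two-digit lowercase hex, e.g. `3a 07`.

id (1b) val=0 bits=0x0 at bit 15: 0x0000
seq (1b) val=1 bits=0x1 at bit 14: 0x4000
tag (3b) val=0 bits=0x0 at bit 11: 0x4000
len (8b) val=113 bits=0x71 at bit 3: 0x4388
lvl (3b) val=3 bits=0x3 at bit 0: 0x438b
word = 0x438b → big-endian bytes:
  [0]=0x43  [1]=0x8b

43 8b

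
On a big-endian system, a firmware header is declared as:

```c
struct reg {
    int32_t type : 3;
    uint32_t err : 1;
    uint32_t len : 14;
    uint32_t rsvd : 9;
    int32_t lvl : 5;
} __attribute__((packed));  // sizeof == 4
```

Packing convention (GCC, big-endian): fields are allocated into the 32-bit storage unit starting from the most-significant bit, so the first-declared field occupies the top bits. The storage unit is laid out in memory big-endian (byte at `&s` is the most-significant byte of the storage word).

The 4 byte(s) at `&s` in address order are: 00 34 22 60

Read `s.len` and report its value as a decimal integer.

208

[0]=0x00 [1]=0x34 [2]=0x22 [3]=0x60 (big-endian) → word 0x00342260
type:3 @ bit 29 → (0x00342260>>29)&0x7 = 0x0
err:1 @ bit 28 → (0x00342260>>28)&0x1 = 0x0
len:14 @ bit 14 → (0x00342260>>14)&0x3fff = 0xd0  ←
rsvd:9 @ bit 5 → (0x00342260>>5)&0x1ff = 0x113
lvl:5 @ bit 0 → (0x00342260>>0)&0x1f = 0x0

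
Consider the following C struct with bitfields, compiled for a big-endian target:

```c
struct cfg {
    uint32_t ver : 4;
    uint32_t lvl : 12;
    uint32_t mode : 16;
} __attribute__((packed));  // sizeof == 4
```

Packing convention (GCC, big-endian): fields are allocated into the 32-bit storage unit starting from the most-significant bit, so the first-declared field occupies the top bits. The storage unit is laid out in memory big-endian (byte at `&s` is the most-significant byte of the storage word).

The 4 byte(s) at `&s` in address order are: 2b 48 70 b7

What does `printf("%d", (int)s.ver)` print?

[0]=0x2b [1]=0x48 [2]=0x70 [3]=0xb7 (big-endian) → word 0x2b4870b7
ver:4 @ bit 28 → (0x2b4870b7>>28)&0xf = 0x2  ←
lvl:12 @ bit 16 → (0x2b4870b7>>16)&0xfff = 0xb48
mode:16 @ bit 0 → (0x2b4870b7>>0)&0xffff = 0x70b7

2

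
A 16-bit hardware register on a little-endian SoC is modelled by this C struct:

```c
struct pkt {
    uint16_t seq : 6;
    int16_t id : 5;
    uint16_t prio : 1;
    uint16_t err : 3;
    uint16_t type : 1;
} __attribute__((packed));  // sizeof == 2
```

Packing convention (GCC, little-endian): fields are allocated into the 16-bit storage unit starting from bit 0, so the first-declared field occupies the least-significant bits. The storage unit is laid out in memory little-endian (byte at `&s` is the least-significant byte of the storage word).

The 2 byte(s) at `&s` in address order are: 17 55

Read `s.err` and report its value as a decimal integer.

[0]=0x17 [1]=0x55 (little-endian) → word 0x5517
seq [0+:6] = (word>>0) & 0x3f = 23
id [6+:5] = (word>>6) & 0x1f = 20
prio [11+:1] = (word>>11) & 0x1 = 0
err [12+:3] = (word>>12) & 0x7 = 5  ←
type [15+:1] = (word>>15) & 0x1 = 0

5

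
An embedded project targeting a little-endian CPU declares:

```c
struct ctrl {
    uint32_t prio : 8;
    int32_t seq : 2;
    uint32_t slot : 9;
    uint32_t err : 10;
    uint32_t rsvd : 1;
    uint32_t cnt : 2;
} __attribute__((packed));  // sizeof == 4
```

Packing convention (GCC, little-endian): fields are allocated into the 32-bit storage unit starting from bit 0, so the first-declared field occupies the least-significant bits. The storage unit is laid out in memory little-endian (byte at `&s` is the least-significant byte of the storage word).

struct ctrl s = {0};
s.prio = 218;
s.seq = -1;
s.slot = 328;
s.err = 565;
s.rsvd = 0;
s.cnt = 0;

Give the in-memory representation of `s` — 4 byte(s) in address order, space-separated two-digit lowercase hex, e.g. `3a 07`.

da 23 ad 11

prio (8b) val=218 bits=0xda at bit 0: 0x000000da
seq (2b) val=-1 bits=0x3 at bit 8: 0x000003da
slot (9b) val=328 bits=0x148 at bit 10: 0x000523da
err (10b) val=565 bits=0x235 at bit 19: 0x11ad23da
rsvd (1b) val=0 bits=0x0 at bit 29: 0x11ad23da
cnt (2b) val=0 bits=0x0 at bit 30: 0x11ad23da
word = 0x11ad23da → little-endian bytes:
  [0]=0xda  [1]=0x23  [2]=0xad  [3]=0x11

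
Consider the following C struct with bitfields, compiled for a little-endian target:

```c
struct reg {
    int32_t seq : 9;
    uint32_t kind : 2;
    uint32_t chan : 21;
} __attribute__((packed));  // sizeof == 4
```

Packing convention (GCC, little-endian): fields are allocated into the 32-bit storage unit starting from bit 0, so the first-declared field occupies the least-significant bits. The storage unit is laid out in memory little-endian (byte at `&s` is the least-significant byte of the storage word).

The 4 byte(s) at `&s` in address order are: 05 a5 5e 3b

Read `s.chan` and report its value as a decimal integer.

[0]=0x05 [1]=0xa5 [2]=0x5e [3]=0x3b (little-endian) → word 0x3b5ea505
seq:9 @ bit 0 → (0x3b5ea505>>0)&0x1ff = 0x105
kind:2 @ bit 9 → (0x3b5ea505>>9)&0x3 = 0x2
chan:21 @ bit 11 → (0x3b5ea505>>11)&0x1fffff = 0x76bd4  ←

486356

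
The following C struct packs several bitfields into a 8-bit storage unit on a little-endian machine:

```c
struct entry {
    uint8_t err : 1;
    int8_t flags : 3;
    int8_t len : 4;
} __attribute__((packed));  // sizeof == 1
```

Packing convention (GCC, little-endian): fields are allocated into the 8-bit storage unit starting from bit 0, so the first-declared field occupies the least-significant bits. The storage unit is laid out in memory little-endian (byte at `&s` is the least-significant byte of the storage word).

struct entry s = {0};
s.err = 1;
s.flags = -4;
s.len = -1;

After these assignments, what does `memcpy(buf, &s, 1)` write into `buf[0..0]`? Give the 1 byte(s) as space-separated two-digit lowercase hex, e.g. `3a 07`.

err:1 = 1 → 0x1 << 0 → word 0x01
flags:3 = -4 → 0x4 << 1 → word 0x09
len:4 = -1 → 0xf << 4 → word 0xf9
word = 0xf9 → little-endian bytes:
  [0]=0xf9

f9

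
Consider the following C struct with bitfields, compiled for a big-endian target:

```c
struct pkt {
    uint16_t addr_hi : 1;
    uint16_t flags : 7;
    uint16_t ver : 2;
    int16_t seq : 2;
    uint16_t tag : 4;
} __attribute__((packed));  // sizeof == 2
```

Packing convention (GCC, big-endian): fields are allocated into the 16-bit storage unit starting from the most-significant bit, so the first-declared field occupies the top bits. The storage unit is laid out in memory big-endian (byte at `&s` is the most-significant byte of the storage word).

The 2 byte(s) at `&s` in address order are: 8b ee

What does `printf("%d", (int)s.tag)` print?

14

[0]=0x8b [1]=0xee (big-endian) → word 0x8bee
addr_hi [15+:1] = (word>>15) & 0x1 = 1
flags [8+:7] = (word>>8) & 0x7f = 11
ver [6+:2] = (word>>6) & 0x3 = 3
seq [4+:2] = (word>>4) & 0x3 = 2
tag [0+:4] = (word>>0) & 0xf = 14  ←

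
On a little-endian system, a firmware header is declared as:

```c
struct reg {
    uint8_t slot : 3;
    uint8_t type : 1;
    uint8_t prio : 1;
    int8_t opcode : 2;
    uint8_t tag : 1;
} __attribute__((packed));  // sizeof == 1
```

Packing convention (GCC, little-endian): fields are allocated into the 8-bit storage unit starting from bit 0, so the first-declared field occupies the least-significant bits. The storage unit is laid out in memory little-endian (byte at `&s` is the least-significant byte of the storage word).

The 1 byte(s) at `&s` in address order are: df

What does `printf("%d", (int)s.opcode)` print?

-2

[0]=0xdf (little-endian) → word 0xdf
slot [0+:3] = (word>>0) & 0x7 = 7
type [3+:1] = (word>>3) & 0x1 = 1
prio [4+:1] = (word>>4) & 0x1 = 1
opcode [5+:2] = (word>>5) & 0x3 = 2  ←
tag [7+:1] = (word>>7) & 0x1 = 1
opcode signed 2b, MSB=1: 2 - 4 = -2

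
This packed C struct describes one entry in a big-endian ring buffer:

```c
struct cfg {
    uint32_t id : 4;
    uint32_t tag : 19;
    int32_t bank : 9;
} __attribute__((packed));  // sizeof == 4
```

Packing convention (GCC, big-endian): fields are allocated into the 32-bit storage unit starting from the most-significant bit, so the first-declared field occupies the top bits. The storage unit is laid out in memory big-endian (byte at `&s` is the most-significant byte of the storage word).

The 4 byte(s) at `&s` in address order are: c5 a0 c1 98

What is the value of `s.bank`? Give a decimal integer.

[0]=0xc5 [1]=0xa0 [2]=0xc1 [3]=0x98 (big-endian) → word 0xc5a0c198
id [28+:4] = (word>>28) & 0xf = 12
tag [9+:19] = (word>>9) & 0x7ffff = 184416
bank [0+:9] = (word>>0) & 0x1ff = 408  ←
bank signed 9b, MSB=1: 408 - 512 = -104

-104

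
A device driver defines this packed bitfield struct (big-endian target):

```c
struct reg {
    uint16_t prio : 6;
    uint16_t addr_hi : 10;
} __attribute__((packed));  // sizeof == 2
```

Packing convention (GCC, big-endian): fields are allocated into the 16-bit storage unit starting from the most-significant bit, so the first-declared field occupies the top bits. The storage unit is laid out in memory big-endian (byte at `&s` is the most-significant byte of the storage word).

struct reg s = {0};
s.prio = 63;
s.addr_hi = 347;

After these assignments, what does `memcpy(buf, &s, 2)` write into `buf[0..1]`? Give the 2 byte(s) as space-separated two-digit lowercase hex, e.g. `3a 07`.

[10+:6] prio=63 & 0x3f = 0x3f; word=0xfc00
[0+:10] addr_hi=347 & 0x3ff = 0x15b; word=0xfd5b
word = 0xfd5b → big-endian bytes:
  [0]=0xfd  [1]=0x5b

fd 5b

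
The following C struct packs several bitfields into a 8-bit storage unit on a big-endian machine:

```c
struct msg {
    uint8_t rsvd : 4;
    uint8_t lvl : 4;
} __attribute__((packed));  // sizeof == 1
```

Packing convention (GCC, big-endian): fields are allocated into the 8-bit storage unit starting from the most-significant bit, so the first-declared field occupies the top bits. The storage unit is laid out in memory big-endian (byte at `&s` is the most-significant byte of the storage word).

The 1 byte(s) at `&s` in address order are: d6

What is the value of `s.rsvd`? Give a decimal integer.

13

[0]=0xd6 (big-endian) → word 0xd6
rsvd [4+:4] = (word>>4) & 0xf = 13  ←
lvl [0+:4] = (word>>0) & 0xf = 6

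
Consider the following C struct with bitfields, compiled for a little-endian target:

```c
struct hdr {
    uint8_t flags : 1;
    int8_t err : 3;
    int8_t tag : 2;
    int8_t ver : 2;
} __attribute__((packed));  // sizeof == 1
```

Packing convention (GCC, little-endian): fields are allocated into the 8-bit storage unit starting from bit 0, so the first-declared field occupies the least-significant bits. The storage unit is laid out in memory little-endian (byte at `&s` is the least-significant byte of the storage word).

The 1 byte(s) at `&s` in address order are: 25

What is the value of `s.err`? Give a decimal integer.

2

[0]=0x25 (little-endian) → word 0x25
flags [0+:1] = (word>>0) & 0x1 = 1
err [1+:3] = (word>>1) & 0x7 = 2  ←
tag [4+:2] = (word>>4) & 0x3 = 2
ver [6+:2] = (word>>6) & 0x3 = 0
err signed 3b, MSB=0: value = 2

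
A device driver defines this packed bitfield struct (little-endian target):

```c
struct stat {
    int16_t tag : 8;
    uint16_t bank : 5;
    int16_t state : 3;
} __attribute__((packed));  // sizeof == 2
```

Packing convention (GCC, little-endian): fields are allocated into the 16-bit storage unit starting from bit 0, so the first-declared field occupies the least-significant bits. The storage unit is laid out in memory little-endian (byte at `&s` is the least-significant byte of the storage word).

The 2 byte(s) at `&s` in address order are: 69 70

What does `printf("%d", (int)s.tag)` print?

[0]=0x69 [1]=0x70 (little-endian) → word 0x7069
tag [0+:8] = (word>>0) & 0xff = 105  ←
bank [8+:5] = (word>>8) & 0x1f = 16
state [13+:3] = (word>>13) & 0x7 = 3
tag signed 8b, MSB=0: value = 105

105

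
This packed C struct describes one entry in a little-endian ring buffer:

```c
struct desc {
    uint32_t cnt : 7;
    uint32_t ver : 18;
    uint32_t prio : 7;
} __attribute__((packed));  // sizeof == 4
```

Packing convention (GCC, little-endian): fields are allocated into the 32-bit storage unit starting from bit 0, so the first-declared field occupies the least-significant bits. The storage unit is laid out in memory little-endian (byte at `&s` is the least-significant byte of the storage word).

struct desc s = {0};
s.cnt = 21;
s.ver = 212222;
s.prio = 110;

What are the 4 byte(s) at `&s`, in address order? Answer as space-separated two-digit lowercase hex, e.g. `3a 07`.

cnt:7 = 21 → 0x15 << 0 → word 0x00000015
ver:18 = 212222 → 0x33cfe << 7 → word 0x019e7f15
prio:7 = 110 → 0x6e << 25 → word 0xdd9e7f15
word = 0xdd9e7f15 → little-endian bytes:
  [0]=0x15  [1]=0x7f  [2]=0x9e  [3]=0xdd

15 7f 9e dd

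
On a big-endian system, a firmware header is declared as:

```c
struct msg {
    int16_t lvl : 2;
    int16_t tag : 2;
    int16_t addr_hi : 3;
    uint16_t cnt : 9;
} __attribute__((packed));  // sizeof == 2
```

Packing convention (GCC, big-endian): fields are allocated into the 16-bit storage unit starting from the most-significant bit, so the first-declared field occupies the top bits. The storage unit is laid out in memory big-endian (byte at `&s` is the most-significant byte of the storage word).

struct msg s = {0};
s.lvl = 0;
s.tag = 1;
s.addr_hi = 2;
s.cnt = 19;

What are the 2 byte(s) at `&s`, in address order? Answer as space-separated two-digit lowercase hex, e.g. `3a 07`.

14 13

[14+:2] lvl=0 & 0x3 = 0x0; word=0x0000
[12+:2] tag=1 & 0x3 = 0x1; word=0x1000
[9+:3] addr_hi=2 & 0x7 = 0x2; word=0x1400
[0+:9] cnt=19 & 0x1ff = 0x13; word=0x1413
word = 0x1413 → big-endian bytes:
  [0]=0x14  [1]=0x13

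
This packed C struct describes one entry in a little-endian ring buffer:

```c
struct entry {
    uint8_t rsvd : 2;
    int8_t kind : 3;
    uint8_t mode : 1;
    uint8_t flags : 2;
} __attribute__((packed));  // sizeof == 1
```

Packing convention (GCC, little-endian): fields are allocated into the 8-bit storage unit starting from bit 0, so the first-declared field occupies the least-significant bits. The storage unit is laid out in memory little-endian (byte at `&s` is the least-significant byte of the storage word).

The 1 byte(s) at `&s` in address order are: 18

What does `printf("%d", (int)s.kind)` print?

-2

[0]=0x18 (little-endian) → word 0x18
rsvd:2 @ bit 0 → (0x18>>0)&0x3 = 0x0
kind:3 @ bit 2 → (0x18>>2)&0x7 = 0x6  ←
mode:1 @ bit 5 → (0x18>>5)&0x1 = 0x0
flags:2 @ bit 6 → (0x18>>6)&0x3 = 0x0
kind signed 3b, MSB=1: 6 - 8 = -2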